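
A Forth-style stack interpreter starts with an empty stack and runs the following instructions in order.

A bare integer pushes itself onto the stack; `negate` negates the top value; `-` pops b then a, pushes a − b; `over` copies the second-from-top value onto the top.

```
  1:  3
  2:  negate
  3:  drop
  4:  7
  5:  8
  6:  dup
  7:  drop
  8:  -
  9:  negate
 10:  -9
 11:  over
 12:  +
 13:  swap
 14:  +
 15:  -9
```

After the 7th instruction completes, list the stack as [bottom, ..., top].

3      : 3
negate : -3
drop   : (empty)
7      : 7
8      : 7 8
dup    : 7 8 8
drop   : 7 8

[7, 8]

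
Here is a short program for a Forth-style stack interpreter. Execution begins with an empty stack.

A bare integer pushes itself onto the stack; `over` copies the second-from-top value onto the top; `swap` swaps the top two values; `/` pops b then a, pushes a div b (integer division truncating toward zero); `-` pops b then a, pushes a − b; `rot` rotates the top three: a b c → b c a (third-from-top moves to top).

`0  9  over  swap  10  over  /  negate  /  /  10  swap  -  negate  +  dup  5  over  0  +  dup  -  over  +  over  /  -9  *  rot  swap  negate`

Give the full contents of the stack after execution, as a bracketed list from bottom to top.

0      → [0]
9      → [0, 9]
over   → [0, 9, 0]
swap   → [0, 0, 9]
10     → [0, 0, 9, 10]
over   → [0, 0, 9, 10, 9]
/      → [0, 0, 9, 1]
negate → [0, 0, 9, -1]
/      → [0, 0, -9]
/      → [0, 0]
10     → [0, 0, 10]
swap   → [0, 10, 0]
-      → [0, 10]
negate → [0, -10]
+      → [-10]
dup    → [-10, -10]
5      → [-10, -10, 5]
over   → [-10, -10, 5, -10]
0      → [-10, -10, 5, -10, 0]
+      → [-10, -10, 5, -10]
dup    → [-10, -10, 5, -10, -10]
-      → [-10, -10, 5, 0]
over   → [-10, -10, 5, 0, 5]
+      → [-10, -10, 5, 5]
over   → [-10, -10, 5, 5, 5]
/      → [-10, -10, 5, 1]
-9     → [-10, -10, 5, 1, -9]
*      → [-10, -10, 5, -9]
rot    → [-10, 5, -9, -10]
swap   → [-10, 5, -10, -9]
negate → [-10, 5, -10, 9]

[-10, 5, -10, 9]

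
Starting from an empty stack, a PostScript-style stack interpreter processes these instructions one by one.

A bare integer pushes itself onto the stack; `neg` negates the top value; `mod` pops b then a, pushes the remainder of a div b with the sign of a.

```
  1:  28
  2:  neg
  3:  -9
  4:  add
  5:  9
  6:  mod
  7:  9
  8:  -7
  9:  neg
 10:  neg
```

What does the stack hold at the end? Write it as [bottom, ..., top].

[-1, 9, -7]

28  : [28]
neg : [-28]
-9  : [-28, -9]
add : [-37]
9   : [-37, 9]
mod : [-1]
9   : [-1, 9]
-7  : [-1, 9, -7]
neg : [-1, 9, 7]
neg : [-1, 9, -7]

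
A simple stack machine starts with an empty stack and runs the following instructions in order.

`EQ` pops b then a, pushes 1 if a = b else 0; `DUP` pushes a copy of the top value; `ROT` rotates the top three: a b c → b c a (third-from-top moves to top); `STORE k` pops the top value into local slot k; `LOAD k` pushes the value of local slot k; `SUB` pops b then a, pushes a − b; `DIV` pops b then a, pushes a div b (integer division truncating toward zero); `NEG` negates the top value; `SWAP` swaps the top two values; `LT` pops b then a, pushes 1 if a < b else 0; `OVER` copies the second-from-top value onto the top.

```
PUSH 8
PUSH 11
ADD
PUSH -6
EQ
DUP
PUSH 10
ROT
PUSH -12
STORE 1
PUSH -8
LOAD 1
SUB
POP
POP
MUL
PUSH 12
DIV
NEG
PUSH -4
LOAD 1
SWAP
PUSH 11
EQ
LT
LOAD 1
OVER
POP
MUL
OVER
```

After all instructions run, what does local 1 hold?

-12

PUSH 8   : [8]
PUSH 11  : [8, 11]
ADD      : [19]
PUSH -6  : [19, -6]
EQ       : [0]
DUP      : [0, 0]
PUSH 10  : [0, 0, 10]
ROT      : [0, 10, 0]
PUSH -12 : [0, 10, 0, -12]
STORE 1  : [0, 10, 0]
PUSH -8  : [0, 10, 0, -8]
LOAD 1   : [0, 10, 0, -8, -12]
SUB      : [0, 10, 0, 4]
POP      : [0, 10, 0]
POP      : [0, 10]
MUL      : [0]
PUSH 12  : [0, 12]
DIV      : [0]
NEG      : [0]
PUSH -4  : [0, -4]
LOAD 1   : [0, -4, -12]
SWAP     : [0, -12, -4]
PUSH 11  : [0, -12, -4, 11]
EQ       : [0, -12, 0]
LT       : [0, 1]
LOAD 1   : [0, 1, -12]
OVER     : [0, 1, -12, 1]
POP      : [0, 1, -12]
MUL      : [0, -12]
OVER     : [0, -12, 0]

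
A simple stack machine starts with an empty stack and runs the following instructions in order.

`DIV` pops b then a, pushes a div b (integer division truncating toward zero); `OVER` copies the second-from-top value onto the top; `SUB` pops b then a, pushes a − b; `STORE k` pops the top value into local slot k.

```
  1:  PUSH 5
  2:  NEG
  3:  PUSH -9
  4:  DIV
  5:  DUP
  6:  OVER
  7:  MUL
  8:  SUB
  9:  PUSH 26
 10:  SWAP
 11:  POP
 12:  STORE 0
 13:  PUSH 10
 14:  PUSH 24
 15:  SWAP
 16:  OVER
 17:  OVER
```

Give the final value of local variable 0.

PUSH 5   [5]
NEG      [-5]
PUSH -9  [-5, -9]
DIV      [0]
DUP      [0, 0]
OVER     [0, 0, 0]
MUL      [0, 0]
SUB      [0]
PUSH 26  [0, 26]
SWAP     [26, 0]
POP      [26]
STORE 0  []
PUSH 10  [10]
PUSH 24  [10, 24]
SWAP     [24, 10]
OVER     [24, 10, 24]
OVER     [24, 10, 24, 10]

26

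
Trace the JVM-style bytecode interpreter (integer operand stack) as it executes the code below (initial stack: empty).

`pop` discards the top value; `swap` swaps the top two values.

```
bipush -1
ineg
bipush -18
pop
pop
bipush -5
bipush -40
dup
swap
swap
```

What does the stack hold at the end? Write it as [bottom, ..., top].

bipush -1  : [-1]
ineg       : [1]
bipush -18 : [1, -18]
pop        : [1]
pop        : []
bipush -5  : [-5]
bipush -40 : [-5, -40]
dup        : [-5, -40, -40]
swap       : [-5, -40, -40]
swap       : [-5, -40, -40]

[-5, -40, -40]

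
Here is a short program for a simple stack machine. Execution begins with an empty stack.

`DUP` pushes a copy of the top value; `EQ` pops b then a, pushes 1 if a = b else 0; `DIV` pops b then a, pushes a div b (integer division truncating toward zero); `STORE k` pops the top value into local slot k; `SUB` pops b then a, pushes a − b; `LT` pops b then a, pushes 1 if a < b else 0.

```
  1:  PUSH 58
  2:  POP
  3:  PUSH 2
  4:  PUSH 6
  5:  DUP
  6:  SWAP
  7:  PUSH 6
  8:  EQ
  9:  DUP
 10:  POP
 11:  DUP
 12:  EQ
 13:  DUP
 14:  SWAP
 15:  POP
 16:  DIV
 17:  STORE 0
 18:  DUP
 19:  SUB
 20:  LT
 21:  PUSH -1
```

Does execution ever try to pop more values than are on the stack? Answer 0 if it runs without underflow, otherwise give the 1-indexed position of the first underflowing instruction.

PUSH 58  58
POP      (empty)
PUSH 2   2
PUSH 6   2 6
DUP      2 6 6
SWAP     2 6 6
PUSH 6   2 6 6 6
EQ       2 6 1
DUP      2 6 1 1
POP      2 6 1
DUP      2 6 1 1
EQ       2 6 1
DUP      2 6 1 1
SWAP     2 6 1 1
POP      2 6 1
DIV      2 6
STORE 0  2
DUP      2 2
SUB      0
LT  — needs 2 operands, stack has 1 → underflow

20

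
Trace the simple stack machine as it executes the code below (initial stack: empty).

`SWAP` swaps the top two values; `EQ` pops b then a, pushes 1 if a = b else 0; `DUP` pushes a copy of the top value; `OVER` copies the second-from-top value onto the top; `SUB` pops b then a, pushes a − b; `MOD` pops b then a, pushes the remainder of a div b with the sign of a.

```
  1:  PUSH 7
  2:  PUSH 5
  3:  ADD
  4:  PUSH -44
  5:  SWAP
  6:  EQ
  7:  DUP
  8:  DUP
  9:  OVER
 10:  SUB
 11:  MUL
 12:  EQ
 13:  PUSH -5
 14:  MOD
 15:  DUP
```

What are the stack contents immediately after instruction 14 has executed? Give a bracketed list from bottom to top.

[1]

PUSH 7   : [7]
PUSH 5   : [7, 5]
ADD      : [12]
PUSH -44 : [12, -44]
SWAP     : [-44, 12]
EQ       : [0]
DUP      : [0, 0]
DUP      : [0, 0, 0]
OVER     : [0, 0, 0, 0]
SUB      : [0, 0, 0]
MUL      : [0, 0]
EQ       : [1]
PUSH -5  : [1, -5]
MOD      : [1]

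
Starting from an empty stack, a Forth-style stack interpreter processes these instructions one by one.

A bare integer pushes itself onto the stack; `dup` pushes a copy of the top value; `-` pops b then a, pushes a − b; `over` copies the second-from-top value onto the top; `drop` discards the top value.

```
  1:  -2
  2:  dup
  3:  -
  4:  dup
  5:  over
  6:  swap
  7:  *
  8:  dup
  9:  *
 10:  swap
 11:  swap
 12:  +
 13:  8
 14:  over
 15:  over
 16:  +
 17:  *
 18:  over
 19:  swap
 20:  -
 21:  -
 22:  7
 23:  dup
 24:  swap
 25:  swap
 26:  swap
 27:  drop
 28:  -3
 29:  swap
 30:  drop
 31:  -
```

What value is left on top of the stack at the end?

-2   -> [-2]
dup  -> [-2, -2]
-    -> [0]
dup  -> [0, 0]
over -> [0, 0, 0]
swap -> [0, 0, 0]
*    -> [0, 0]
dup  -> [0, 0, 0]
*    -> [0, 0]
swap -> [0, 0]
swap -> [0, 0]
+    -> [0]
8    -> [0, 8]
over -> [0, 8, 0]
over -> [0, 8, 0, 8]
+    -> [0, 8, 8]
*    -> [0, 64]
over -> [0, 64, 0]
swap -> [0, 0, 64]
-    -> [0, -64]
-    -> [64]
7    -> [64, 7]
dup  -> [64, 7, 7]
swap -> [64, 7, 7]
swap -> [64, 7, 7]
swap -> [64, 7, 7]
drop -> [64, 7]
-3   -> [64, 7, -3]
swap -> [64, -3, 7]
drop -> [64, -3]
-    -> [67]

67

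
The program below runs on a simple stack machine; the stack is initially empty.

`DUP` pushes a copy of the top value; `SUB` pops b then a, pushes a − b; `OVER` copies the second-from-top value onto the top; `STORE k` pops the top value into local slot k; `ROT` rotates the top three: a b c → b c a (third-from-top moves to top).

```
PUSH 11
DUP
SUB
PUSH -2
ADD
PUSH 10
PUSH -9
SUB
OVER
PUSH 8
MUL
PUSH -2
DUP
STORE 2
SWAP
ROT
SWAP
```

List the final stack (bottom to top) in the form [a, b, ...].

[-2, -2, 19, -16]

PUSH 11 → [11]
DUP     → [11, 11]
SUB     → [0]
PUSH -2 → [0, -2]
ADD     → [-2]
PUSH 10 → [-2, 10]
PUSH -9 → [-2, 10, -9]
SUB     → [-2, 19]
OVER    → [-2, 19, -2]
PUSH 8  → [-2, 19, -2, 8]
MUL     → [-2, 19, -16]
PUSH -2 → [-2, 19, -16, -2]
DUP     → [-2, 19, -16, -2, -2]
STORE 2 → [-2, 19, -16, -2]
SWAP    → [-2, 19, -2, -16]
ROT     → [-2, -2, -16, 19]
SWAP    → [-2, -2, 19, -16]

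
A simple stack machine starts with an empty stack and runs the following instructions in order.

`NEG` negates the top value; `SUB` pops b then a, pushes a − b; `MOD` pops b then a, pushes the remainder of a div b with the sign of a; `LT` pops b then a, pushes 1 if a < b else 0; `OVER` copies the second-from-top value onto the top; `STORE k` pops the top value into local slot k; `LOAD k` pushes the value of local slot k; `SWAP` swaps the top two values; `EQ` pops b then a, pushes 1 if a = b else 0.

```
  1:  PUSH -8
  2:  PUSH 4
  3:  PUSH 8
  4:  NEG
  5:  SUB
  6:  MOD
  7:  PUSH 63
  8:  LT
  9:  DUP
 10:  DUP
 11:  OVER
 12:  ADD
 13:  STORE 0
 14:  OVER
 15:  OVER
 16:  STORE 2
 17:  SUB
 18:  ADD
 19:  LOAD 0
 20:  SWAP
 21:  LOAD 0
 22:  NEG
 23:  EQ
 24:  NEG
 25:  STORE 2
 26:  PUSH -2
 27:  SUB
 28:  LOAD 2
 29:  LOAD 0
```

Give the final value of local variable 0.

PUSH -8 : [-8]
PUSH 4  : [-8, 4]
PUSH 8  : [-8, 4, 8]
NEG     : [-8, 4, -8]
SUB     : [-8, 12]
MOD     : [-8]
PUSH 63 : [-8, 63]
LT      : [1]
DUP     : [1, 1]
DUP     : [1, 1, 1]
OVER    : [1, 1, 1, 1]
ADD     : [1, 1, 2]
STORE 0 : [1, 1]
OVER    : [1, 1, 1]
OVER    : [1, 1, 1, 1]
STORE 2 : [1, 1, 1]
SUB     : [1, 0]
ADD     : [1]
LOAD 0  : [1, 2]
SWAP    : [2, 1]
LOAD 0  : [2, 1, 2]
NEG     : [2, 1, -2]
EQ      : [2, 0]
NEG     : [2, 0]
STORE 2 : [2]
PUSH -2 : [2, -2]
SUB     : [4]
LOAD 2  : [4, 0]
LOAD 0  : [4, 0, 2]

2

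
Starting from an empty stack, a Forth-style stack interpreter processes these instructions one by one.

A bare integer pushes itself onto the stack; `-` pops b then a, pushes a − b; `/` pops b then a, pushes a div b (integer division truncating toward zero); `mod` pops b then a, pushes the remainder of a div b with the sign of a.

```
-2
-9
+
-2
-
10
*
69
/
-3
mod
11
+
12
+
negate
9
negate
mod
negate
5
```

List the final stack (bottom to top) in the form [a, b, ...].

[4, 5]

-2     -> -2
-9     -> -2 -9
+      -> -11
-2     -> -11 -2
-      -> -9
10     -> -9 10
*      -> -90
69     -> -90 69
/      -> -1
-3     -> -1 -3
mod    -> -1
11     -> -1 11
+      -> 10
12     -> 10 12
+      -> 22
negate -> -22
9      -> -22 9
negate -> -22 -9
mod    -> -4
negate -> 4
5      -> 4 5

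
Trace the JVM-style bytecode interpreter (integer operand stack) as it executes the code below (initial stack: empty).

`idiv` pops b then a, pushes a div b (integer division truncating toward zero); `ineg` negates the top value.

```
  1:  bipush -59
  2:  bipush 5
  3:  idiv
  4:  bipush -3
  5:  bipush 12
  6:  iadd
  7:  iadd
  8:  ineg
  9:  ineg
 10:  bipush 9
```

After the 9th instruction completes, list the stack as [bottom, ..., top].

bipush -59  [-59]
bipush 5    [-59, 5]
idiv        [-11]
bipush -3   [-11, -3]
bipush 12   [-11, -3, 12]
iadd        [-11, 9]
iadd        [-2]
ineg        [2]
ineg        [-2]

[-2]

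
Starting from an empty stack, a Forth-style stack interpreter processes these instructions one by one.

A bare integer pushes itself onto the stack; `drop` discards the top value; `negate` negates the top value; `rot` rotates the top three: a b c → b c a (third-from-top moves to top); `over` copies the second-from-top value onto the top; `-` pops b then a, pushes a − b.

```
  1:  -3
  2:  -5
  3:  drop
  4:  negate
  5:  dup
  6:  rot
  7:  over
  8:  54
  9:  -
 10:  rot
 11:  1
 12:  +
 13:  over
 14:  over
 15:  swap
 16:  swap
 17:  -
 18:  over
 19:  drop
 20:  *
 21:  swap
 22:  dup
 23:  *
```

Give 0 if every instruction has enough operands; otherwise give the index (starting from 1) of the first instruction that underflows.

-3     → [-3]
-5     → [-3, -5]
drop   → [-3]
negate → [3]
dup    → [3, 3]
rot  — needs 3 operands, stack has 2 → underflow

6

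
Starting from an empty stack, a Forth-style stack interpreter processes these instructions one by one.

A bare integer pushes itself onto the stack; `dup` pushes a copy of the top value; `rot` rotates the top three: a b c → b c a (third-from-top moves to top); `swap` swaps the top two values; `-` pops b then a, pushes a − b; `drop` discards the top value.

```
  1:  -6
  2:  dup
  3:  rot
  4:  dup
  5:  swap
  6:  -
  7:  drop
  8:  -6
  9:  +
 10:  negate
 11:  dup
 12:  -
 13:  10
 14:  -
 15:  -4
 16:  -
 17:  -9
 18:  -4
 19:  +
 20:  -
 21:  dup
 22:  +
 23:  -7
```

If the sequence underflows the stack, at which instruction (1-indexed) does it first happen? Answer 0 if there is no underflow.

-6  -> -6
dup -> -6 -6
rot  — needs 3 operands, stack has 2 → underflow

3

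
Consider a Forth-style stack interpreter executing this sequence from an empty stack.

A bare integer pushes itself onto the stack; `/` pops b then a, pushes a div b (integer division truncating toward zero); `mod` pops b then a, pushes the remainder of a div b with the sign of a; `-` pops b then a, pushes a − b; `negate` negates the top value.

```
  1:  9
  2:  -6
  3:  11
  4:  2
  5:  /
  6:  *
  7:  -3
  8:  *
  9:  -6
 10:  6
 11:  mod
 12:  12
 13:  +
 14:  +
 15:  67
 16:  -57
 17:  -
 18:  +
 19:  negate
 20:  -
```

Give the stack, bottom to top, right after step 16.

[9, 102, 67, -57]

9   -> 9
-6  -> 9 -6
11  -> 9 -6 11
2   -> 9 -6 11 2
/   -> 9 -6 5
*   -> 9 -30
-3  -> 9 -30 -3
*   -> 9 90
-6  -> 9 90 -6
6   -> 9 90 -6 6
mod -> 9 90 0
12  -> 9 90 0 12
+   -> 9 90 12
+   -> 9 102
67  -> 9 102 67
-57 -> 9 102 67 -57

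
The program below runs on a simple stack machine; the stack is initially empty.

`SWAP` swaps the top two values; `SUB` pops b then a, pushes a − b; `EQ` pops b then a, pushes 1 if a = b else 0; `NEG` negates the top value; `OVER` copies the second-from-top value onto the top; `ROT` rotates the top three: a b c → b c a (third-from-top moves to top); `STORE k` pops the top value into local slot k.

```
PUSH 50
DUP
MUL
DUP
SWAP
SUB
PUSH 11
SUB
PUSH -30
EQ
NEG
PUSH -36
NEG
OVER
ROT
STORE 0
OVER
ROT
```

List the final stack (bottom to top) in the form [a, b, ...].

[0, 36, 36]

PUSH 50  -> [50]
DUP      -> [50, 50]
MUL      -> [2500]
DUP      -> [2500, 2500]
SWAP     -> [2500, 2500]
SUB      -> [0]
PUSH 11  -> [0, 11]
SUB      -> [-11]
PUSH -30 -> [-11, -30]
EQ       -> [0]
NEG      -> [0]
PUSH -36 -> [0, -36]
NEG      -> [0, 36]
OVER     -> [0, 36, 0]
ROT      -> [36, 0, 0]
STORE 0  -> [36, 0]
OVER     -> [36, 0, 36]
ROT      -> [0, 36, 36]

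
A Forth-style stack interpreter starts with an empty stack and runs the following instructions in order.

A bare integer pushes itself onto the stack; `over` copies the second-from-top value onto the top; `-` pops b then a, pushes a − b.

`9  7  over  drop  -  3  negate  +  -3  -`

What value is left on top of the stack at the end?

9       [9]
7       [9, 7]
over    [9, 7, 9]
drop    [9, 7]
-       [2]
3       [2, 3]
negate  [2, -3]
+       [-1]
-3      [-1, -3]
-       [2]

2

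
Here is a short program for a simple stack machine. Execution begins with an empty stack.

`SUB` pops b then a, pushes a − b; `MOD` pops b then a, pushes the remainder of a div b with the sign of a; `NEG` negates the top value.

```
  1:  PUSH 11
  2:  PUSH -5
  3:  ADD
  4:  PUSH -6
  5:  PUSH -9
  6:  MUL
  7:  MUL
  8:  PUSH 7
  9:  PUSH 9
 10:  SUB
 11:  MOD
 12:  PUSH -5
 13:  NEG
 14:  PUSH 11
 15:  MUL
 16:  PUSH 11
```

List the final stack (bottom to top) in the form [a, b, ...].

PUSH 11  11
PUSH -5  11 -5
ADD      6
PUSH -6  6 -6
PUSH -9  6 -6 -9
MUL      6 54
MUL      324
PUSH 7   324 7
PUSH 9   324 7 9
SUB      324 -2
MOD      0
PUSH -5  0 -5
NEG      0 5
PUSH 11  0 5 11
MUL      0 55
PUSH 11  0 55 11

[0, 55, 11]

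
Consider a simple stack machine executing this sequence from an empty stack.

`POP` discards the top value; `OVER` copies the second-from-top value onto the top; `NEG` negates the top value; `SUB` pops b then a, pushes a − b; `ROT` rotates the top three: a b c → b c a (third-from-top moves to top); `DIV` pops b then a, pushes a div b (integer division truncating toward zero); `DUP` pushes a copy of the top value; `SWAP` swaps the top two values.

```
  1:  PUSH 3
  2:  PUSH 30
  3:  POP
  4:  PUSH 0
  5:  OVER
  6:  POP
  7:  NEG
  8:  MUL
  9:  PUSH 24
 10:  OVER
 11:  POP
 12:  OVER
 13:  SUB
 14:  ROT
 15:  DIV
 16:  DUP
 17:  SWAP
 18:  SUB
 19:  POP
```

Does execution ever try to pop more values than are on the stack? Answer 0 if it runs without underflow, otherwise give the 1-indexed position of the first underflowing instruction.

PUSH 3  → 3
PUSH 30 → 3 30
POP     → 3
PUSH 0  → 3 0
OVER    → 3 0 3
POP     → 3 0
NEG     → 3 0
MUL     → 0
PUSH 24 → 0 24
OVER    → 0 24 0
POP     → 0 24
OVER    → 0 24 0
SUB     → 0 24
ROT  — needs 3 operands, stack has 2 → underflow

14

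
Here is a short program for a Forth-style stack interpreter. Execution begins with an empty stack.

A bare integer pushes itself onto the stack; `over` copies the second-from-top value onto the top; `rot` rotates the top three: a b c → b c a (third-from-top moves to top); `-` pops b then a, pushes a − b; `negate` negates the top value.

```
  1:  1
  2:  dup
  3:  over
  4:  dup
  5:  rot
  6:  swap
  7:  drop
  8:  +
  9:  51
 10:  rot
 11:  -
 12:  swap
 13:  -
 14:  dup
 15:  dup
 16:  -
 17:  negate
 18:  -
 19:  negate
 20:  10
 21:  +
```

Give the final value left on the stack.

-38

1      -> [1]
dup    -> [1, 1]
over   -> [1, 1, 1]
dup    -> [1, 1, 1, 1]
rot    -> [1, 1, 1, 1]
swap   -> [1, 1, 1, 1]
drop   -> [1, 1, 1]
+      -> [1, 2]
51     -> [1, 2, 51]
rot    -> [2, 51, 1]
-      -> [2, 50]
swap   -> [50, 2]
-      -> [48]
dup    -> [48, 48]
dup    -> [48, 48, 48]
-      -> [48, 0]
negate -> [48, 0]
-      -> [48]
negate -> [-48]
10     -> [-48, 10]
+      -> [-38]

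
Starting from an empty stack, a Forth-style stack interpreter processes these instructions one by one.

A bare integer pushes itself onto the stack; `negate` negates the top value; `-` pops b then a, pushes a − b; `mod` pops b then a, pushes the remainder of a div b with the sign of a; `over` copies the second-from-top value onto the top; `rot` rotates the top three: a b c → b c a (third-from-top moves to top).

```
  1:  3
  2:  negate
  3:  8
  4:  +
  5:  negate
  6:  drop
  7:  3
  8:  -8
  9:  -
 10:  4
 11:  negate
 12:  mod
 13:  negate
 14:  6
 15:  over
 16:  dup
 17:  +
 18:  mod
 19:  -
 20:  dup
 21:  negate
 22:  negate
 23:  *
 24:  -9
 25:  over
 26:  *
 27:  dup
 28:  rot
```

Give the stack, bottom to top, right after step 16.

[-3, 6, -3, -3]

3      → 3
negate → -3
8      → -3 8
+      → 5
negate → -5
drop   → (empty)
3      → 3
-8     → 3 -8
-      → 11
4      → 11 4
negate → 11 -4
mod    → 3
negate → -3
6      → -3 6
over   → -3 6 -3
dup    → -3 6 -3 -3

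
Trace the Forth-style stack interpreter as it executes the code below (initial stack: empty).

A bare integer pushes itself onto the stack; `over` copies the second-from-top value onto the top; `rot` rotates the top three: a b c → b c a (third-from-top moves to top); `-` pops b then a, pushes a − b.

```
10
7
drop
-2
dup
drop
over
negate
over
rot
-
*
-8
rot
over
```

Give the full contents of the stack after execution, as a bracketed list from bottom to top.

[0, -8, 10, -8]

10      10
7       10 7
drop    10
-2      10 -2
dup     10 -2 -2
drop    10 -2
over    10 -2 10
negate  10 -2 -10
over    10 -2 -10 -2
rot     10 -10 -2 -2
-       10 -10 0
*       10 0
-8      10 0 -8
rot     0 -8 10
over    0 -8 10 -8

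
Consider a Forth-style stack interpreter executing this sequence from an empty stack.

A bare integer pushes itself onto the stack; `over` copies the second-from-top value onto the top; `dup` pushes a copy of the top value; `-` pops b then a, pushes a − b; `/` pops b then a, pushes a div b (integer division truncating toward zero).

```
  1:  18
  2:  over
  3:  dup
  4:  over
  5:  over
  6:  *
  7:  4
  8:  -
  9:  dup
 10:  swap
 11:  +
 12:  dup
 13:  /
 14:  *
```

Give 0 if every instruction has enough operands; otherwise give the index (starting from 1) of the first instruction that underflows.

18 -> 18
over  — needs 2 operands, stack has 1 → underflow

2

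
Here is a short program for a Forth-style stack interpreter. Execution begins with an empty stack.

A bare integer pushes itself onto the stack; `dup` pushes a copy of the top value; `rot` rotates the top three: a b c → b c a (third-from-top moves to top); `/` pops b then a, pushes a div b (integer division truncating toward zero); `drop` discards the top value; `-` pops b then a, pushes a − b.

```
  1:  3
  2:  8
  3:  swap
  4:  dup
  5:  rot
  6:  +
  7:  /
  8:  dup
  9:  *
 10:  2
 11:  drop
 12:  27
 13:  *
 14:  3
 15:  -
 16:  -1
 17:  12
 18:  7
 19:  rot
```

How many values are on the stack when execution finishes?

4

3    : [3]
8    : [3, 8]
swap : [8, 3]
dup  : [8, 3, 3]
rot  : [3, 3, 8]
+    : [3, 11]
/    : [0]
dup  : [0, 0]
*    : [0]
2    : [0, 2]
drop : [0]
27   : [0, 27]
*    : [0]
3    : [0, 3]
-    : [-3]
-1   : [-3, -1]
12   : [-3, -1, 12]
7    : [-3, -1, 12, 7]
rot  : [-3, 12, 7, -1]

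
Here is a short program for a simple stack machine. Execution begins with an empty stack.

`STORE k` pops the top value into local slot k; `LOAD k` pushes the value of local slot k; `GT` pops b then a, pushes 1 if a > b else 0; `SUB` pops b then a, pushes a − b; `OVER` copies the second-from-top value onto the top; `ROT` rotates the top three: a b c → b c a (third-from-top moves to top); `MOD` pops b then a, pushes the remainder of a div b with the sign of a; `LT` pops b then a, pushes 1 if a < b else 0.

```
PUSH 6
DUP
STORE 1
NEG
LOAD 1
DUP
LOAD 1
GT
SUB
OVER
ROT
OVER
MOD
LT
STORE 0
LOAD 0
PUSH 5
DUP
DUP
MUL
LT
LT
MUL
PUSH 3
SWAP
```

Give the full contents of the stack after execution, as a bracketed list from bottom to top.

PUSH 6  → [6]
DUP     → [6, 6]
STORE 1 → [6]
NEG     → [-6]
LOAD 1  → [-6, 6]
DUP     → [-6, 6, 6]
LOAD 1  → [-6, 6, 6, 6]
GT      → [-6, 6, 0]
SUB     → [-6, 6]
OVER    → [-6, 6, -6]
ROT     → [6, -6, -6]
OVER    → [6, -6, -6, -6]
MOD     → [6, -6, 0]
LT      → [6, 1]
STORE 0 → [6]
LOAD 0  → [6, 1]
PUSH 5  → [6, 1, 5]
DUP     → [6, 1, 5, 5]
DUP     → [6, 1, 5, 5, 5]
MUL     → [6, 1, 5, 25]
LT      → [6, 1, 1]
LT      → [6, 0]
MUL     → [0]
PUSH 3  → [0, 3]
SWAP    → [3, 0]

[3, 0]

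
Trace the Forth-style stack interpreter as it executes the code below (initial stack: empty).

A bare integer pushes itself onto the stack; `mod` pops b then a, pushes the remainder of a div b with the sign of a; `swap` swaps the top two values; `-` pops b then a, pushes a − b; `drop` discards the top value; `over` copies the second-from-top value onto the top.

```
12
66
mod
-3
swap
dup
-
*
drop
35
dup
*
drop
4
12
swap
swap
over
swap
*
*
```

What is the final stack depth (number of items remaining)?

12   : 12
66   : 12 66
mod  : 12
-3   : 12 -3
swap : -3 12
dup  : -3 12 12
-    : -3 0
*    : 0
drop : (empty)
35   : 35
dup  : 35 35
*    : 1225
drop : (empty)
4    : 4
12   : 4 12
swap : 12 4
swap : 4 12
over : 4 12 4
swap : 4 4 12
*    : 4 48
*    : 192

1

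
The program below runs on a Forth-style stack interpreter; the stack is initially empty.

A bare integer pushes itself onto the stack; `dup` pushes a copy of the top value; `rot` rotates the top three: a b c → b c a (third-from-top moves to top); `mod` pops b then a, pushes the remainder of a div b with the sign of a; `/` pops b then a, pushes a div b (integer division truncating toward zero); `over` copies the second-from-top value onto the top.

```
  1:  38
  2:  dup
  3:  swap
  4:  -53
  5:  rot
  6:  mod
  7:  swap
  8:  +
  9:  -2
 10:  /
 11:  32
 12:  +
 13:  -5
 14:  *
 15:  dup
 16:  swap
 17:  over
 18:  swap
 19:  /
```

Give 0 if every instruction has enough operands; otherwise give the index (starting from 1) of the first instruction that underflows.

38   → 38
dup  → 38 38
swap → 38 38
-53  → 38 38 -53
rot  → 38 -53 38
mod  → 38 -15
swap → -15 38
+    → 23
-2   → 23 -2
/    → -11
32   → -11 32
+    → 21
-5   → 21 -5
*    → -105
dup  → -105 -105
swap → -105 -105
over → -105 -105 -105
swap → -105 -105 -105
/    → -105 1

0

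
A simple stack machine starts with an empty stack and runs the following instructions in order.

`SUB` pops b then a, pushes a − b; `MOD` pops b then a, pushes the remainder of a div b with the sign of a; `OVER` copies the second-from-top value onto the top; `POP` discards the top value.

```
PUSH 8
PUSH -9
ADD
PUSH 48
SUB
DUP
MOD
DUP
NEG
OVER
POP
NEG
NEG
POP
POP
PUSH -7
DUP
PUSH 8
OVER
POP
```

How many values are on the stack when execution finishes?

3

PUSH 8   [8]
PUSH -9  [8, -9]
ADD      [-1]
PUSH 48  [-1, 48]
SUB      [-49]
DUP      [-49, -49]
MOD      [0]
DUP      [0, 0]
NEG      [0, 0]
OVER     [0, 0, 0]
POP      [0, 0]
NEG      [0, 0]
NEG      [0, 0]
POP      [0]
POP      []
PUSH -7  [-7]
DUP      [-7, -7]
PUSH 8   [-7, -7, 8]
OVER     [-7, -7, 8, -7]
POP      [-7, -7, 8]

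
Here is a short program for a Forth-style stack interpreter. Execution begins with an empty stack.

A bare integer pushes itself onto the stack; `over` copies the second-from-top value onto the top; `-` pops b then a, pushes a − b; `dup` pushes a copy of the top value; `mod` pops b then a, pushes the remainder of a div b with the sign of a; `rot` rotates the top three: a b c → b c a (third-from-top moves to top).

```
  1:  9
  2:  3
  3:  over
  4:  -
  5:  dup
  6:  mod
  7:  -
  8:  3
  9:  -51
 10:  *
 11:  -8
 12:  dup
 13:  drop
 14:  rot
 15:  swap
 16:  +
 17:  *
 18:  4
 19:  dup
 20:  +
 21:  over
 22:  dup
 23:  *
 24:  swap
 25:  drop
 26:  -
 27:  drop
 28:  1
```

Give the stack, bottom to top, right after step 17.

[-153]

9     [9]
3     [9, 3]
over  [9, 3, 9]
-     [9, -6]
dup   [9, -6, -6]
mod   [9, 0]
-     [9]
3     [9, 3]
-51   [9, 3, -51]
*     [9, -153]
-8    [9, -153, -8]
dup   [9, -153, -8, -8]
drop  [9, -153, -8]
rot   [-153, -8, 9]
swap  [-153, 9, -8]
+     [-153, 1]
*     [-153]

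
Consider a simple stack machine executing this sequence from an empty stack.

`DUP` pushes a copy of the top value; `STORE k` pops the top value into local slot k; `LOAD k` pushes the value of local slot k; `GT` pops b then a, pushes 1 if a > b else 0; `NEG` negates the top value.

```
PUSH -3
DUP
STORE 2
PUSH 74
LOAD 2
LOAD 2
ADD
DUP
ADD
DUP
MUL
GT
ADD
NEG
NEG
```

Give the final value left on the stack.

-3

PUSH -3 : [-3]
DUP     : [-3, -3]
STORE 2 : [-3]
PUSH 74 : [-3, 74]
LOAD 2  : [-3, 74, -3]
LOAD 2  : [-3, 74, -3, -3]
ADD     : [-3, 74, -6]
DUP     : [-3, 74, -6, -6]
ADD     : [-3, 74, -12]
DUP     : [-3, 74, -12, -12]
MUL     : [-3, 74, 144]
GT      : [-3, 0]
ADD     : [-3]
NEG     : [3]
NEG     : [-3]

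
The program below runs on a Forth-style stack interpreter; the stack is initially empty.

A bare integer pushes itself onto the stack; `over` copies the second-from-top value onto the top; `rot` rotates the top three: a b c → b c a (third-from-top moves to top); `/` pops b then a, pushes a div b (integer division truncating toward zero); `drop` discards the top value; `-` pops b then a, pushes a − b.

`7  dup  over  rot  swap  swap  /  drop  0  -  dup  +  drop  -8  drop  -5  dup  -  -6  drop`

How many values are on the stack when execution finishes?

1

7    → [7]
dup  → [7, 7]
over → [7, 7, 7]
rot  → [7, 7, 7]
swap → [7, 7, 7]
swap → [7, 7, 7]
/    → [7, 1]
drop → [7]
0    → [7, 0]
-    → [7]
dup  → [7, 7]
+    → [14]
drop → []
-8   → [-8]
drop → []
-5   → [-5]
dup  → [-5, -5]
-    → [0]
-6   → [0, -6]
drop → [0]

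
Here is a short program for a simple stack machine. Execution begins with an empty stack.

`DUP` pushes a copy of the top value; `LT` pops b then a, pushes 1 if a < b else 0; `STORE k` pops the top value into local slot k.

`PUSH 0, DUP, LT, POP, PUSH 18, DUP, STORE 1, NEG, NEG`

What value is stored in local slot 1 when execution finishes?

PUSH 0   0
DUP      0 0
LT       0
POP      (empty)
PUSH 18  18
DUP      18 18
STORE 1  18
NEG      -18
NEG      18

18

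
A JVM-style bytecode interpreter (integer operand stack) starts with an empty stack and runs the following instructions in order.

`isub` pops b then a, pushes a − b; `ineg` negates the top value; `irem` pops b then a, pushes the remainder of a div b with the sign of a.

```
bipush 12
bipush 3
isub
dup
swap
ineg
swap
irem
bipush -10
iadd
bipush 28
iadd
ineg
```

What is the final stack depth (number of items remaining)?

1

bipush 12  → 12
bipush 3   → 12 3
isub       → 9
dup        → 9 9
swap       → 9 9
ineg       → 9 -9
swap       → -9 9
irem       → 0
bipush -10 → 0 -10
iadd       → -10
bipush 28  → -10 28
iadd       → 18
ineg       → -18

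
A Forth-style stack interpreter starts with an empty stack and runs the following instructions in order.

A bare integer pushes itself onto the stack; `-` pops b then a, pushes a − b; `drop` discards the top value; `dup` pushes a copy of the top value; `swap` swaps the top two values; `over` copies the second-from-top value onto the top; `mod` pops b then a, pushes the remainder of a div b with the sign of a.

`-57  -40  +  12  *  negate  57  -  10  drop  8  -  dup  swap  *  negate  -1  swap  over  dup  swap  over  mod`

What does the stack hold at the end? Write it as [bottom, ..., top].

[-1, -1207801, -1, 0]

-57    : -57
-40    : -57 -40
+      : -97
12     : -97 12
*      : -1164
negate : 1164
57     : 1164 57
-      : 1107
10     : 1107 10
drop   : 1107
8      : 1107 8
-      : 1099
dup    : 1099 1099
swap   : 1099 1099
*      : 1207801
negate : -1207801
-1     : -1207801 -1
swap   : -1 -1207801
over   : -1 -1207801 -1
dup    : -1 -1207801 -1 -1
swap   : -1 -1207801 -1 -1
over   : -1 -1207801 -1 -1 -1
mod    : -1 -1207801 -1 0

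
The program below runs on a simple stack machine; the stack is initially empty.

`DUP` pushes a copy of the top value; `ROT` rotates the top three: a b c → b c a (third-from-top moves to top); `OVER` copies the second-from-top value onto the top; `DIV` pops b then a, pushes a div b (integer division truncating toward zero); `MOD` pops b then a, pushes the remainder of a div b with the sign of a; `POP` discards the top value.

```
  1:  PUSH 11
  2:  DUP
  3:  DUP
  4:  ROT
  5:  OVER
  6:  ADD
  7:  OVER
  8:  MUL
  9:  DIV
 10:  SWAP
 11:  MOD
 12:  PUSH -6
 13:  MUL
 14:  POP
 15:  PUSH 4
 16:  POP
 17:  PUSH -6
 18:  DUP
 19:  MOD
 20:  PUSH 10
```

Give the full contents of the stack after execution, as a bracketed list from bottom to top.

[0, 10]

PUSH 11 -> 11
DUP     -> 11 11
DUP     -> 11 11 11
ROT     -> 11 11 11
OVER    -> 11 11 11 11
ADD     -> 11 11 22
OVER    -> 11 11 22 11
MUL     -> 11 11 242
DIV     -> 11 0
SWAP    -> 0 11
MOD     -> 0
PUSH -6 -> 0 -6
MUL     -> 0
POP     -> (empty)
PUSH 4  -> 4
POP     -> (empty)
PUSH -6 -> -6
DUP     -> -6 -6
MOD     -> 0
PUSH 10 -> 0 10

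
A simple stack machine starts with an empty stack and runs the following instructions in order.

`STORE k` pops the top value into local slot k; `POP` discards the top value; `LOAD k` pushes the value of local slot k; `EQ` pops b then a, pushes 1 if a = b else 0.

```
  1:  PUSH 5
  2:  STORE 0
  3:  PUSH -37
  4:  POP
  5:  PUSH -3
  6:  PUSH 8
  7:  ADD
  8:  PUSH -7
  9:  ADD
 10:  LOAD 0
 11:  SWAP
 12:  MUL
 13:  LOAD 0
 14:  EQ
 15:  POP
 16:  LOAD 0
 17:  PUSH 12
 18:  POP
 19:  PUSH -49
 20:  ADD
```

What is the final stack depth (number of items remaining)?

PUSH 5   -> [5]
STORE 0  -> []
PUSH -37 -> [-37]
POP      -> []
PUSH -3  -> [-3]
PUSH 8   -> [-3, 8]
ADD      -> [5]
PUSH -7  -> [5, -7]
ADD      -> [-2]
LOAD 0   -> [-2, 5]
SWAP     -> [5, -2]
MUL      -> [-10]
LOAD 0   -> [-10, 5]
EQ       -> [0]
POP      -> []
LOAD 0   -> [5]
PUSH 12  -> [5, 12]
POP      -> [5]
PUSH -49 -> [5, -49]
ADD      -> [-44]

1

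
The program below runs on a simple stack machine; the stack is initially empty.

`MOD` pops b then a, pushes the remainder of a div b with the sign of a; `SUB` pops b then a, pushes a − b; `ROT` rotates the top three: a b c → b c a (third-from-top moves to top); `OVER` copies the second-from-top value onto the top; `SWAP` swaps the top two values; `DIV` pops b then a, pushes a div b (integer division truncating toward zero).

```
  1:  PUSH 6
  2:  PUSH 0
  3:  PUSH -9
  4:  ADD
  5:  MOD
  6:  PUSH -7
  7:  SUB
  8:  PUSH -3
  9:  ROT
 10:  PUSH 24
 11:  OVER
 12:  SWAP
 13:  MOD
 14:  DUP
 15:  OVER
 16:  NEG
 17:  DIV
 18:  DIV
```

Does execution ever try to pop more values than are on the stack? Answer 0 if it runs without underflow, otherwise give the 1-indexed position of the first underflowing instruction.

9

PUSH 6  -> [6]
PUSH 0  -> [6, 0]
PUSH -9 -> [6, 0, -9]
ADD     -> [6, -9]
MOD     -> [6]
PUSH -7 -> [6, -7]
SUB     -> [13]
PUSH -3 -> [13, -3]
ROT  — needs 3 operands, stack has 2 → underflow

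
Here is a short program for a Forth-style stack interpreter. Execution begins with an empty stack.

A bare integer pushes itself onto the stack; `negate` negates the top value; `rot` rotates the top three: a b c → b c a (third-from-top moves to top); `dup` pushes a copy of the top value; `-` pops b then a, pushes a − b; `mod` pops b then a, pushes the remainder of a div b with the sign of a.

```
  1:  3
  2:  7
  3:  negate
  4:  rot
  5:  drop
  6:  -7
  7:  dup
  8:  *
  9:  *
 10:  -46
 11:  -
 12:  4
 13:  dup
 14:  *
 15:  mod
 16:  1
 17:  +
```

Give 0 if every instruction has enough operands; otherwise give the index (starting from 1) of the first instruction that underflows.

3      → 3
7      → 3 7
negate → 3 -7
rot  — needs 3 operands, stack has 2 → underflow

4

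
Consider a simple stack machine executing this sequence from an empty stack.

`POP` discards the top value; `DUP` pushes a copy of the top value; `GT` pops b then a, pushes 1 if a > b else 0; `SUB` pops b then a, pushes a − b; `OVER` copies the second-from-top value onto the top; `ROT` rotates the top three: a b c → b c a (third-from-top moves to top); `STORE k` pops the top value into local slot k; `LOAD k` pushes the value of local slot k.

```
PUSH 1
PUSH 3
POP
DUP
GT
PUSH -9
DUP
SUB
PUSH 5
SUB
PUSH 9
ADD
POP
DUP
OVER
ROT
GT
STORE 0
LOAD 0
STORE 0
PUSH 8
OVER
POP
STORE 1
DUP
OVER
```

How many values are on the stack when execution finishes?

3

PUSH 1  -> [1]
PUSH 3  -> [1, 3]
POP     -> [1]
DUP     -> [1, 1]
GT      -> [0]
PUSH -9 -> [0, -9]
DUP     -> [0, -9, -9]
SUB     -> [0, 0]
PUSH 5  -> [0, 0, 5]
SUB     -> [0, -5]
PUSH 9  -> [0, -5, 9]
ADD     -> [0, 4]
POP     -> [0]
DUP     -> [0, 0]
OVER    -> [0, 0, 0]
ROT     -> [0, 0, 0]
GT      -> [0, 0]
STORE 0 -> [0]
LOAD 0  -> [0, 0]
STORE 0 -> [0]
PUSH 8  -> [0, 8]
OVER    -> [0, 8, 0]
POP     -> [0, 8]
STORE 1 -> [0]
DUP     -> [0, 0]
OVER    -> [0, 0, 0]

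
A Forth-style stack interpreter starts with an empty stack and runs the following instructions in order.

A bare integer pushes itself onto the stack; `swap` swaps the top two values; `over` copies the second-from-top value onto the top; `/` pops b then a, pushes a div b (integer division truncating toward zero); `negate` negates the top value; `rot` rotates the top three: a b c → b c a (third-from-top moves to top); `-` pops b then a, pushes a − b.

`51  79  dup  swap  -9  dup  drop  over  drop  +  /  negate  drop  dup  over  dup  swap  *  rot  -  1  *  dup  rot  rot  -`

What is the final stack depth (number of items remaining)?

2

51     -> 51
79     -> 51 79
dup    -> 51 79 79
swap   -> 51 79 79
-9     -> 51 79 79 -9
dup    -> 51 79 79 -9 -9
drop   -> 51 79 79 -9
over   -> 51 79 79 -9 79
drop   -> 51 79 79 -9
+      -> 51 79 70
/      -> 51 1
negate -> 51 -1
drop   -> 51
dup    -> 51 51
over   -> 51 51 51
dup    -> 51 51 51 51
swap   -> 51 51 51 51
*      -> 51 51 2601
rot    -> 51 2601 51
-      -> 51 2550
1      -> 51 2550 1
*      -> 51 2550
dup    -> 51 2550 2550
rot    -> 2550 2550 51
rot    -> 2550 51 2550
-      -> 2550 -2499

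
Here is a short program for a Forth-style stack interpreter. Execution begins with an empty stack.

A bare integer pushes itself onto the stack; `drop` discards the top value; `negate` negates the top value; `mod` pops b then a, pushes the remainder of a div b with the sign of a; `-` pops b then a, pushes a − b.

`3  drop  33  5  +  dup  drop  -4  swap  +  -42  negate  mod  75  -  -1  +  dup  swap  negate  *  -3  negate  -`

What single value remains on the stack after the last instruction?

3      : 3
drop   : (empty)
33     : 33
5      : 33 5
+      : 38
dup    : 38 38
drop   : 38
-4     : 38 -4
swap   : -4 38
+      : 34
-42    : 34 -42
negate : 34 42
mod    : 34
75     : 34 75
-      : -41
-1     : -41 -1
+      : -42
dup    : -42 -42
swap   : -42 -42
negate : -42 42
*      : -1764
-3     : -1764 -3
negate : -1764 3
-      : -1767

-1767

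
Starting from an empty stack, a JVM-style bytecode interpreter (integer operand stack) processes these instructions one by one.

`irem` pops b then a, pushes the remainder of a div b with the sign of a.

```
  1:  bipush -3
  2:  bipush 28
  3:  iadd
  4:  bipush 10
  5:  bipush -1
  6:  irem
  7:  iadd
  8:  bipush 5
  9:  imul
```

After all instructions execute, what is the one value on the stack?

125

bipush -3 -> -3
bipush 28 -> -3 28
iadd      -> 25
bipush 10 -> 25 10
bipush -1 -> 25 10 -1
irem      -> 25 0
iadd      -> 25
bipush 5  -> 25 5
imul      -> 125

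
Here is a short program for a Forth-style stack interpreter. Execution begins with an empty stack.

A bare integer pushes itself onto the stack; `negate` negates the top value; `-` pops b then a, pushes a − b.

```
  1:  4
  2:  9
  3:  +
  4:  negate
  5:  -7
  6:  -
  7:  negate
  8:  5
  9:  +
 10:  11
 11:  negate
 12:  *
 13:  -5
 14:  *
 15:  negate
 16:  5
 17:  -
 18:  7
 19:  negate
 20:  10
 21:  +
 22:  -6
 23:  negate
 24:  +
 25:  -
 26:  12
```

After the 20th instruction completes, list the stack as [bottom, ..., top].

4      -> 4
9      -> 4 9
+      -> 13
negate -> -13
-7     -> -13 -7
-      -> -6
negate -> 6
5      -> 6 5
+      -> 11
11     -> 11 11
negate -> 11 -11
*      -> -121
-5     -> -121 -5
*      -> 605
negate -> -605
5      -> -605 5
-      -> -610
7      -> -610 7
negate -> -610 -7
10     -> -610 -7 10

[-610, -7, 10]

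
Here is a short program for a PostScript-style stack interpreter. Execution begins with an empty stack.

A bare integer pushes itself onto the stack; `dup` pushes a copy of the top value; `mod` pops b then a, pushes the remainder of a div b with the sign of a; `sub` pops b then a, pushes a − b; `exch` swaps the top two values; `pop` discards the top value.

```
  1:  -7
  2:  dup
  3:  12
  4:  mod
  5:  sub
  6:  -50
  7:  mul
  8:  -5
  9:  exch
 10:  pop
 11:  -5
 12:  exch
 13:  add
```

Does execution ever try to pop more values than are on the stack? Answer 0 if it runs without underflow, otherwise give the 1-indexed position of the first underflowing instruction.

-7   → [-7]
dup  → [-7, -7]
12   → [-7, -7, 12]
mod  → [-7, -7]
sub  → [0]
-50  → [0, -50]
mul  → [0]
-5   → [0, -5]
exch → [-5, 0]
pop  → [-5]
-5   → [-5, -5]
exch → [-5, -5]
add  → [-10]

0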